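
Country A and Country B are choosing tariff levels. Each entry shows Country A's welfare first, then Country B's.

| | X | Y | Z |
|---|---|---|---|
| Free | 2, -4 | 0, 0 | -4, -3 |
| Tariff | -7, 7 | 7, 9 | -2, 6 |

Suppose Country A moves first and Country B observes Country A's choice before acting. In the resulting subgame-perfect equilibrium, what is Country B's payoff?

9

Backward induction with Country A moving first.
- Free → Country B plays Y (best of -4, 0, -3); Country A gets 0.
- Tariff → Country B plays Y (best of 7, 9, 6); Country A gets 7.
Among 0, 7, the best is 7 at Tariff. Subgame-perfect outcome: (Tariff, Y) with payoffs (7, 9).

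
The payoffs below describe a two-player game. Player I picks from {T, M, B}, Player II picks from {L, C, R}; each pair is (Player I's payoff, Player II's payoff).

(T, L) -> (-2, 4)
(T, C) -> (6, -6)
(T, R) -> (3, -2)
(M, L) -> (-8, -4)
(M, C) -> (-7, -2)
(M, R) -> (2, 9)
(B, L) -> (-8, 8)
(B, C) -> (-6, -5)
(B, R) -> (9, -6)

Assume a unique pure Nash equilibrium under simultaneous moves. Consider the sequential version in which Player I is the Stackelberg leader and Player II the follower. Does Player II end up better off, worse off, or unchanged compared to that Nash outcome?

Solve by backward induction (Player I leads).
- T: Player II compares 4, -6, -2 and picks L; Player I would get -2.
- M: Player II compares -4, -2, 9 and picks R; Player I would get 2.
- B: Player II compares 8, -5, -6 and picks L; Player I would get -8.
Among -2, 2, -8, the best is 2 at M. Subgame-perfect outcome: (M, R) with payoffs (2, 9).
For the simultaneous game, intersect best replies.
Player I's best replies: L→T; C→T; R→B.
Player II's best replies: T→L; M→R; B→L.
Only (T, L) has each player best-responding; Nash payoffs (-2, 4).
Player II earns 9 sequentially versus 4 at the Nash outcome: better off.

better off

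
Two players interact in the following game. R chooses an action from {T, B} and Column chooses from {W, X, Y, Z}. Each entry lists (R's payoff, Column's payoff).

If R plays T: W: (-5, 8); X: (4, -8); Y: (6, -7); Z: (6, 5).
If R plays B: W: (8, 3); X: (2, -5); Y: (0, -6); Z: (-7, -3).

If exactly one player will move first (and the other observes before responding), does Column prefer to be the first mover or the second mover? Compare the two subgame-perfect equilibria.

first

If R leads: Column's best replies are T→W, B→W; R's induced payoffs -5, 8; outcome (B, W), payoffs (8, 3).
If Column leads: R's best replies are W→B, X→T, Y→T, Z→T; Column's induced payoffs 3, -8, -7, 5; outcome (T, Z), payoffs (6, 5).
Column gets 5 moving first and 3 moving second, so Column prefers to move first.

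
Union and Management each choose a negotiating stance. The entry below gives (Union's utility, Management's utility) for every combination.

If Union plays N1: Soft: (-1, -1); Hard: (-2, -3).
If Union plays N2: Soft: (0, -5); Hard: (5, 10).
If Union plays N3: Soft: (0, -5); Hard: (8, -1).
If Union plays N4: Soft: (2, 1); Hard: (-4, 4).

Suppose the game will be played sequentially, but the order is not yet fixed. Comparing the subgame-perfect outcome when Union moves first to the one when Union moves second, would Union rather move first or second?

first

If Union leads: Management's best replies are N1→Soft, N2→Hard, N3→Hard, N4→Hard; Union's induced payoffs -1, 5, 8, -4; outcome (N3, Hard), payoffs (8, -1).
If Management leads: Union's best replies are Soft→N4, Hard→N3; Management's induced payoffs 1, -1; outcome (N4, Soft), payoffs (2, 1).
Union gets 8 moving first and 2 moving second, so Union prefers to move first.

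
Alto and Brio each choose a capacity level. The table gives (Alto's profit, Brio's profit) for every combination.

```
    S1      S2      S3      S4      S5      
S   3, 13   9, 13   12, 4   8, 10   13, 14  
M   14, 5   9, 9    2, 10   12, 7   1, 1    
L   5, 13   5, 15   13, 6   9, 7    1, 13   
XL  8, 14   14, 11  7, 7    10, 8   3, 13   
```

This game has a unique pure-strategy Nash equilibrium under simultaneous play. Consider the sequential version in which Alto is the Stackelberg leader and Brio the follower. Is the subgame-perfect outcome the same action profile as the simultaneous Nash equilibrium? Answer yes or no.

yes

Brio best-responds to each possible Alto move:
- S: Brio compares 13, 13, 4, 10, 14 and picks S5; Alto would get 13.
- M: Brio compares 5, 9, 10, 7, 1 and picks S3; Alto would get 2.
- L: Brio compares 13, 15, 6, 7, 13 and picks S2; Alto would get 5.
- XL: Brio compares 14, 11, 7, 8, 13 and picks S1; Alto would get 8.
Maximizing over 13, 2, 5, 8, Alto chooses S. Subgame-perfect outcome: (S, S5) with payoffs (13, 14).
Under simultaneous play:
Alto's best replies: S1→M; S2→XL; S3→L; S4→M; S5→S.
Brio's best replies: S→S5; M→S3; L→S2; XL→S1.
Only (S, S5) has each player best-responding; Nash payoffs (13, 14).
Sequential outcome (S, S5) coincides with the Nash profile (S, S5).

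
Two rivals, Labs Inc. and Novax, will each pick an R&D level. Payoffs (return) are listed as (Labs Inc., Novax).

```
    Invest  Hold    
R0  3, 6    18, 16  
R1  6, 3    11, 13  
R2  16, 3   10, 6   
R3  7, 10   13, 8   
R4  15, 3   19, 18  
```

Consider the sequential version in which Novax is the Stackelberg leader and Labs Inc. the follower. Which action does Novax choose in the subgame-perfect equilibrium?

Hold

Labs Inc. best-responds to each possible Novax move:
- Invest: BR = R2, leader payoff 3.
- Hold: BR = R4, leader payoff 18.
Maximizing over 3, 18, Novax chooses Hold. Subgame-perfect outcome: (R4, Hold) with payoffs (19, 18).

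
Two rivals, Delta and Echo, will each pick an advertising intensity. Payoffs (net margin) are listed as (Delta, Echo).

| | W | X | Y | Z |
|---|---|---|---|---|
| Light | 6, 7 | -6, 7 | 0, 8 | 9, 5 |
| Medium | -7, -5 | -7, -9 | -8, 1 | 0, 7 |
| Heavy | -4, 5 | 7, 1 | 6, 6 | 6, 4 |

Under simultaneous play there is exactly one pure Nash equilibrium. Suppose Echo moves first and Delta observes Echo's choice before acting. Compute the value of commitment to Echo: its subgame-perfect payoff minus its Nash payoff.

Delta best-responds to each possible Echo move:
- W → Delta plays Light (best of 6, -7, -4); Echo gets 7.
- X → Delta plays Heavy (best of -6, -7, 7); Echo gets 1.
- Y → Delta plays Heavy (best of 0, -8, 6); Echo gets 6.
- Z → Delta plays Light (best of 9, 0, 6); Echo gets 5.
Echo's induced payoffs are 7, 1, 6, 5, so Echo commits to W. Subgame-perfect outcome: (Light, W) with payoffs (6, 7).
Under simultaneous play:
Delta's best replies: W→Light; X→Heavy; Y→Heavy; Z→Light.
Echo's best replies: Light→Y; Medium→Z; Heavy→Y.
Only (Heavy, Y) has each player best-responding; Nash payoffs (6, 6).
Echo's commitment gain: 7 − 6 = 1.

1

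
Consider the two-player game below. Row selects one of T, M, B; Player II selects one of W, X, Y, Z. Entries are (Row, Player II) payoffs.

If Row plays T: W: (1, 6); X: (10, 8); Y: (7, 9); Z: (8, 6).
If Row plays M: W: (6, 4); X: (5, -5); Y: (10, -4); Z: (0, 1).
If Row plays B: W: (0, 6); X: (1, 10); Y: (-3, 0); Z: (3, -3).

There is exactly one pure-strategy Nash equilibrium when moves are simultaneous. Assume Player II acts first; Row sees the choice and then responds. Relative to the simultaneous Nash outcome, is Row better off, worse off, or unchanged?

Backward induction with Player II moving first.
- W → Row plays M (best of 1, 6, 0); Player II gets 4.
- X → Row plays T (best of 10, 5, 1); Player II gets 8.
- Y → Row plays M (best of 7, 10, -3); Player II gets -4.
- Z → Row plays T (best of 8, 0, 3); Player II gets 6.
Among 4, 8, -4, 6, the best is 8 at X. Subgame-perfect outcome: (T, X) with payoffs (10, 8).
Now find the simultaneous Nash equilibrium.
Row's best replies: W→M; X→T; Y→M; Z→T.
Player II's best replies: T→Y; M→W; B→X.
Only (M, W) has each player best-responding; Nash payoffs (6, 4).
Row earns 10 sequentially versus 6 at the Nash outcome: better off.

better off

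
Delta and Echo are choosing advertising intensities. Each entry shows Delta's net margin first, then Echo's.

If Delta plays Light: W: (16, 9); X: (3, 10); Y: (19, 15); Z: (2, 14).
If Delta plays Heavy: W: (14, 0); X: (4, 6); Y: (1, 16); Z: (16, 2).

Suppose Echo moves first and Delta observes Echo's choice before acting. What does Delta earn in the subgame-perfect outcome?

19

Work backward from Delta's decision.
- W: Delta compares 16, 14 and picks Light; Echo would get 9.
- X: Delta compares 3, 4 and picks Heavy; Echo would get 6.
- Y: Delta compares 19, 1 and picks Light; Echo would get 15.
- Z: Delta compares 2, 16 and picks Heavy; Echo would get 2.
Echo's induced payoffs are 9, 6, 15, 2, so Echo commits to Y. Subgame-perfect outcome: (Light, Y) with payoffs (19, 15).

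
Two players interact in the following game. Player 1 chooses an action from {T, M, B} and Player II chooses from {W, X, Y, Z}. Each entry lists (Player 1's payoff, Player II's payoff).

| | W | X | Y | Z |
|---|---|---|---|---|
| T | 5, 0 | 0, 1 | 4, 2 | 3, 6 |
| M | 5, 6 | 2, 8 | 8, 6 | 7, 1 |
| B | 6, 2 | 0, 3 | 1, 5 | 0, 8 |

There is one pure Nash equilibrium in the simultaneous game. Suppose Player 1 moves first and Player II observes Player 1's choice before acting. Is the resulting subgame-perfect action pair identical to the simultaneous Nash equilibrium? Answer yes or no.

no

Work backward from Player II's decision.
- T → Player II plays Z (best of 0, 1, 2, 6); Player 1 gets 3.
- M → Player II plays X (best of 6, 8, 6, 1); Player 1 gets 2.
- B → Player II plays Z (best of 2, 3, 5, 8); Player 1 gets 0.
Among 3, 2, 0, the best is 3 at T. Subgame-perfect outcome: (T, Z) with payoffs (3, 6).
Now find the simultaneous Nash equilibrium.
Player 1's best replies: W→B; X→M; Y→M; Z→M.
Player II's best replies: T→Z; M→X; B→Z.
Only (M, X) has each player best-responding; Nash payoffs (2, 8).
Sequential outcome (T, Z) differs from the Nash profile (M, X).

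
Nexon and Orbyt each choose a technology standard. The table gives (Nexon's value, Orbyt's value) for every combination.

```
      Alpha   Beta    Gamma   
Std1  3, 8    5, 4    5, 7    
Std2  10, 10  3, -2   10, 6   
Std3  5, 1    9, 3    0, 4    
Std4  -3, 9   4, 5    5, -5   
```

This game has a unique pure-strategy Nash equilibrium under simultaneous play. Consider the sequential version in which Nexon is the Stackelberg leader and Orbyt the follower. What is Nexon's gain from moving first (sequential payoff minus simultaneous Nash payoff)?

0

Backward induction with Nexon moving first.
- Std1 → Orbyt plays Alpha (best of 8, 4, 7); Nexon gets 3.
- Std2 → Orbyt plays Alpha (best of 10, -2, 6); Nexon gets 10.
- Std3 → Orbyt plays Gamma (best of 1, 3, 4); Nexon gets 0.
- Std4 → Orbyt plays Alpha (best of 9, 5, -5); Nexon gets -3.
Maximizing over 3, 10, 0, -3, Nexon chooses Std2. Subgame-perfect outcome: (Std2, Alpha) with payoffs (10, 10).
Under simultaneous play:
Nexon's best replies: Alpha→Std2; Beta→Std3; Gamma→Std2.
Orbyt's best replies: Std1→Alpha; Std2→Alpha; Std3→Gamma; Std4→Alpha.
Only (Std2, Alpha) has each player best-responding; Nash payoffs (10, 10).
Nexon's commitment gain: 10 − 10 = 0.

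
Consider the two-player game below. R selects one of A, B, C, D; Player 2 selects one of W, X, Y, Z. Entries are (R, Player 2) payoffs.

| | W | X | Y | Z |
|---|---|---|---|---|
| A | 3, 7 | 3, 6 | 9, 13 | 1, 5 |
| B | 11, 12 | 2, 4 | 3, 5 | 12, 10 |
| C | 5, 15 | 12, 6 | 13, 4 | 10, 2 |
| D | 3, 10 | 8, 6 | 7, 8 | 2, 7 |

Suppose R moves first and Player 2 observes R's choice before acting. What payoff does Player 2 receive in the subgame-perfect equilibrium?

12

Backward induction with R moving first.
- A → Player 2 plays Y (best of 7, 6, 13, 5); R gets 9.
- B → Player 2 plays W (best of 12, 4, 5, 10); R gets 11.
- C → Player 2 plays W (best of 15, 6, 4, 2); R gets 5.
- D → Player 2 plays W (best of 10, 6, 8, 7); R gets 3.
Among 9, 11, 5, 3, the best is 11 at B. Subgame-perfect outcome: (B, W) with payoffs (11, 12).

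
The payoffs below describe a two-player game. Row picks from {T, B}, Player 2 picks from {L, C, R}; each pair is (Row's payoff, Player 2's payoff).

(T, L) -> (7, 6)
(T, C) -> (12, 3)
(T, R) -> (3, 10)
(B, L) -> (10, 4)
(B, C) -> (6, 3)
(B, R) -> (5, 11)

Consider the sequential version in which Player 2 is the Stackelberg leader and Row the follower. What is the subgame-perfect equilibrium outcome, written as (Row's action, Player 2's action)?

Work backward from Row's decision.
- L: Row compares 7, 10 and picks B; Player 2 would get 4.
- C: Row compares 12, 6 and picks T; Player 2 would get 3.
- R: Row compares 3, 5 and picks B; Player 2 would get 11.
Among 4, 3, 11, the best is 11 at R. Subgame-perfect outcome: (B, R) with payoffs (5, 11).

(B, R)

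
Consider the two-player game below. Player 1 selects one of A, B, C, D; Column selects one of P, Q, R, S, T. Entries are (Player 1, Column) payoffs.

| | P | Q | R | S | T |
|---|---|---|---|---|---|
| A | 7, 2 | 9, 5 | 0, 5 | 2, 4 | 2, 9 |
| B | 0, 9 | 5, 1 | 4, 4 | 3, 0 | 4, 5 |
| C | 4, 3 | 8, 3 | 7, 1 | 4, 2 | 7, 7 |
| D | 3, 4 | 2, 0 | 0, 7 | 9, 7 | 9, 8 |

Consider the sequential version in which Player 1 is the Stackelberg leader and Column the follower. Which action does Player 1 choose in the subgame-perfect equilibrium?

Solve by backward induction (Player 1 leads).
- A → Column plays T (best of 2, 5, 5, 4, 9); Player 1 gets 2.
- B → Column plays P (best of 9, 1, 4, 0, 5); Player 1 gets 0.
- C → Column plays T (best of 3, 3, 1, 2, 7); Player 1 gets 7.
- D → Column plays T (best of 4, 0, 7, 7, 8); Player 1 gets 9.
Player 1's induced payoffs are 2, 0, 7, 9, so Player 1 commits to D. Subgame-perfect outcome: (D, T) with payoffs (9, 8).

D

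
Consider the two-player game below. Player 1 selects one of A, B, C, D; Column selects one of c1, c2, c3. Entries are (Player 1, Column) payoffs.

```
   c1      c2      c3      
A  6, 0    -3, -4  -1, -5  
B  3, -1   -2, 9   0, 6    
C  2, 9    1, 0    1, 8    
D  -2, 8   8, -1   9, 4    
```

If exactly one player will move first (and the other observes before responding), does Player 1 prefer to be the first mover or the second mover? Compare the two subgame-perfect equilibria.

If Player 1 leads: Column's best replies are A→c1, B→c2, C→c1, D→c1; Player 1's induced payoffs 6, -2, 2, -2; outcome (A, c1), payoffs (6, 0).
If Column leads: Player 1's best replies are c1→A, c2→D, c3→D; Column's induced payoffs 0, -1, 4; outcome (D, c3), payoffs (9, 4).
Player 1 gets 6 moving first and 9 moving second, so Player 1 prefers to move second.

second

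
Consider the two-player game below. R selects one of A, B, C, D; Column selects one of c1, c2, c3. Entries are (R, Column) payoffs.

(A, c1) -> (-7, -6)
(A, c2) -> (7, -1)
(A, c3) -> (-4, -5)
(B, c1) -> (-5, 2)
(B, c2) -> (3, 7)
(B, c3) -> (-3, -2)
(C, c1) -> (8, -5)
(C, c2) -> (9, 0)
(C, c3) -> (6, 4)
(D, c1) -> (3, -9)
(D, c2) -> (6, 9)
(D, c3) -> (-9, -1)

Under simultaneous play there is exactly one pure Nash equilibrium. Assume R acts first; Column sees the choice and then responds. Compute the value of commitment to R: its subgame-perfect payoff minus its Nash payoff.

Column best-responds to each possible R move:
- A → Column plays c2 (best of -6, -1, -5); R gets 7.
- B → Column plays c2 (best of 2, 7, -2); R gets 3.
- C → Column plays c3 (best of -5, 0, 4); R gets 6.
- D → Column plays c2 (best of -9, 9, -1); R gets 6.
Maximizing over 7, 3, 6, 6, R chooses A. Subgame-perfect outcome: (A, c2) with payoffs (7, -1).
For the simultaneous game, intersect best replies.
R's best replies: c1→C; c2→C; c3→C.
Column's best replies: A→c2; B→c2; C→c3; D→c2.
The unique mutual best reply is (C, c3), giving (6, 4).
R's commitment gain: 7 − 6 = 1.

1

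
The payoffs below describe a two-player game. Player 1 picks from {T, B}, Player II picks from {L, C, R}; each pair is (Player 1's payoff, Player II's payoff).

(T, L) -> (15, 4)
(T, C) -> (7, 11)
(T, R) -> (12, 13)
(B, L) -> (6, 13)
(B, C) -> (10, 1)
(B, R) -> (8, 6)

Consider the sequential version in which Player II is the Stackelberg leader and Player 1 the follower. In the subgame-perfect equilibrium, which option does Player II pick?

R

Player 1 best-responds to each possible Player II move:
- L: BR = T, leader payoff 4.
- C: BR = B, leader payoff 1.
- R: BR = T, leader payoff 13.
Among 4, 1, 13, the best is 13 at R. Subgame-perfect outcome: (T, R) with payoffs (12, 13).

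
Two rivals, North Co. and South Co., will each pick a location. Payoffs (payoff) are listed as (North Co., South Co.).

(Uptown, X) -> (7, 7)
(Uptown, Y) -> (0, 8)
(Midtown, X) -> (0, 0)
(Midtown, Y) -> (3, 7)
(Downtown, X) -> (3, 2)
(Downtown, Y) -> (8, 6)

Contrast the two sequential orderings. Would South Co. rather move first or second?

first

If North Co. leads: South Co.'s best replies are Uptown→Y, Midtown→Y, Downtown→Y; North Co.'s induced payoffs 0, 3, 8; outcome (Downtown, Y), payoffs (8, 6).
If South Co. leads: North Co.'s best replies are X→Uptown, Y→Downtown; South Co.'s induced payoffs 7, 6; outcome (Uptown, X), payoffs (7, 7).
South Co. gets 7 moving first and 6 moving second, so South Co. prefers to move first.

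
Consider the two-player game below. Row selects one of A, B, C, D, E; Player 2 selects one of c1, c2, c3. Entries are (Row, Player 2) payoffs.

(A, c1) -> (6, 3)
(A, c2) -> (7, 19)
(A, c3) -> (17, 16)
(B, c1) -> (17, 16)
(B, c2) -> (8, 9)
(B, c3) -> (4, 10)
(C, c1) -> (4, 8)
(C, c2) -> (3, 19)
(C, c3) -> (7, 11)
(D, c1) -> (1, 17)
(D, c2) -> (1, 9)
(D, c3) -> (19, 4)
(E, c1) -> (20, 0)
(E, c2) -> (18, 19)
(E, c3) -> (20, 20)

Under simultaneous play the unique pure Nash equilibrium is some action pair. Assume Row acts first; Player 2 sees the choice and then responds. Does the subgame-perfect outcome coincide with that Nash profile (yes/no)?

Solve by backward induction (Row leads).
- A: BR = c2, leader payoff 7.
- B: BR = c1, leader payoff 17.
- C: BR = c2, leader payoff 3.
- D: BR = c1, leader payoff 1.
- E: BR = c3, leader payoff 20.
Row's induced payoffs are 7, 17, 3, 1, 20, so Row commits to E. Subgame-perfect outcome: (E, c3) with payoffs (20, 20).
Under simultaneous play:
Row's best replies: c1→E; c2→E; c3→E.
Player 2's best replies: A→c2; B→c1; C→c2; D→c1; E→c3.
The unique mutual best reply is (E, c3), giving (20, 20).
Sequential outcome (E, c3) coincides with the Nash profile (E, c3).

yes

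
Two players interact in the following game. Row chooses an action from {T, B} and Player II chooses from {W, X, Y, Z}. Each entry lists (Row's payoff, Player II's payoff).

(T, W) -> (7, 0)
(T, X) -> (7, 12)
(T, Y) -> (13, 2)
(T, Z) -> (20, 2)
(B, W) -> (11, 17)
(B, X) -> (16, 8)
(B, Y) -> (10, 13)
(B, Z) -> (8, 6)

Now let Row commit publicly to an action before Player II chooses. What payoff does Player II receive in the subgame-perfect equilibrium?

Backward induction with Row moving first.
- T: Player II compares 0, 12, 2, 2 and picks X; Row would get 7.
- B: Player II compares 17, 8, 13, 6 and picks W; Row would get 11.
Row's induced payoffs are 7, 11, so Row commits to B. Subgame-perfect outcome: (B, W) with payoffs (11, 17).

17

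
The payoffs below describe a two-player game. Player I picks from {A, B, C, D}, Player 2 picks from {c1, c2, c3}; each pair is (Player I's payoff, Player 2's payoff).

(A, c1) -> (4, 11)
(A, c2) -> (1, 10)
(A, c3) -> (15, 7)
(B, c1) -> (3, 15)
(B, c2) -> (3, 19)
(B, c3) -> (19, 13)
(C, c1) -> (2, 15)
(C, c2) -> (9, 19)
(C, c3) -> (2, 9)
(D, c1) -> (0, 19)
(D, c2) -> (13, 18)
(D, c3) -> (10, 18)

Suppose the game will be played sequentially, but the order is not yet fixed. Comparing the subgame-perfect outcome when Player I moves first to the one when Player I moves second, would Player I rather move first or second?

second

If Player I leads: Player 2's best replies are A→c1, B→c2, C→c2, D→c1; Player I's induced payoffs 4, 3, 9, 0; outcome (C, c2), payoffs (9, 19).
If Player 2 leads: Player I's best replies are c1→A, c2→D, c3→B; Player 2's induced payoffs 11, 18, 13; outcome (D, c2), payoffs (13, 18).
Player I gets 9 moving first and 13 moving second, so Player I prefers to move second.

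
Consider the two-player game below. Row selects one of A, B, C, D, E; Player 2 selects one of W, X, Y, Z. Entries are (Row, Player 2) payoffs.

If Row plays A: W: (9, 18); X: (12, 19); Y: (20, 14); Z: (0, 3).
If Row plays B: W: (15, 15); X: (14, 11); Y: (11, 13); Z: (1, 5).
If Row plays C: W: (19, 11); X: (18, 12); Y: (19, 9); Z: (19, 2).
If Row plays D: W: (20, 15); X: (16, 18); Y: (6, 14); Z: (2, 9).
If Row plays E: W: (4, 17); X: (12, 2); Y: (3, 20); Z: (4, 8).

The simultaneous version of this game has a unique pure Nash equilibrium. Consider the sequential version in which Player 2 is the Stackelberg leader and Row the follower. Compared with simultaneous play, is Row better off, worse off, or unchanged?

Backward induction with Player 2 moving first.
- W → Row plays D (best of 9, 15, 19, 20, 4); Player 2 gets 15.
- X → Row plays C (best of 12, 14, 18, 16, 12); Player 2 gets 12.
- Y → Row plays A (best of 20, 11, 19, 6, 3); Player 2 gets 14.
- Z → Row plays C (best of 0, 1, 19, 2, 4); Player 2 gets 2.
Player 2's induced payoffs are 15, 12, 14, 2, so Player 2 commits to W. Subgame-perfect outcome: (D, W) with payoffs (20, 15).
For the simultaneous game, intersect best replies.
Row's best replies: W→D; X→C; Y→A; Z→C.
Player 2's best replies: A→X; B→W; C→X; D→X; E→Y.
Only (C, X) has each player best-responding; Nash payoffs (18, 12).
Row earns 20 sequentially versus 18 at the Nash outcome: better off.

better off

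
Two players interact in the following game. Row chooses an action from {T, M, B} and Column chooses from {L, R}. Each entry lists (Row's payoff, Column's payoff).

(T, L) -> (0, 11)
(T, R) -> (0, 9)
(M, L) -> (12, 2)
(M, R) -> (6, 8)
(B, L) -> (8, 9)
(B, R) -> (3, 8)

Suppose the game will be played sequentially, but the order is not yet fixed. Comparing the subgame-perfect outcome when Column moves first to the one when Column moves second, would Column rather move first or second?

If Row leads: Column's best replies are T→L, M→R, B→L; Row's induced payoffs 0, 6, 8; outcome (B, L), payoffs (8, 9).
If Column leads: Row's best replies are L→M, R→M; Column's induced payoffs 2, 8; outcome (M, R), payoffs (6, 8).
Column gets 8 moving first and 9 moving second, so Column prefers to move second.

second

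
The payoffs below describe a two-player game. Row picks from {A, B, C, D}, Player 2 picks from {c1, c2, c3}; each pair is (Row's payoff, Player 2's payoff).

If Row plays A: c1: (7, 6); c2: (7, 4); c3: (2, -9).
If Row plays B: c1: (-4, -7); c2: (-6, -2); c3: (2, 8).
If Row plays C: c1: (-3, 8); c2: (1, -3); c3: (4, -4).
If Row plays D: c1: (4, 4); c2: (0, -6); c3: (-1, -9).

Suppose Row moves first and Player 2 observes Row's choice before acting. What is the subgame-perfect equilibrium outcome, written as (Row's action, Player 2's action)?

Backward induction with Row moving first.
- A: BR = c1, leader payoff 7.
- B: BR = c3, leader payoff 2.
- C: BR = c1, leader payoff -3.
- D: BR = c1, leader payoff 4.
Row's induced payoffs are 7, 2, -3, 4, so Row commits to A. Subgame-perfect outcome: (A, c1) with payoffs (7, 6).

(A, c1)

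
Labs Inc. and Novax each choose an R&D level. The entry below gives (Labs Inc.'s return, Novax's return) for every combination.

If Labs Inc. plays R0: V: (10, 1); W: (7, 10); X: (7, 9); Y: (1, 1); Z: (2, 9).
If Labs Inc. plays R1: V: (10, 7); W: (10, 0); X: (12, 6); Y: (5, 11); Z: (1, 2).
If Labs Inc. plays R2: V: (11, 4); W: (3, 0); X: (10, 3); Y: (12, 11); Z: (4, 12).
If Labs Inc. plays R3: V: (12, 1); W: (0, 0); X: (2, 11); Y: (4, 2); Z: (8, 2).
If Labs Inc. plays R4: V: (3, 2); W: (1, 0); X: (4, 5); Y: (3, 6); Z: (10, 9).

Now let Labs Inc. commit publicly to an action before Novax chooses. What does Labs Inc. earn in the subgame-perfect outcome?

Backward induction with Labs Inc. moving first.
- R0: Novax compares 1, 10, 9, 1, 9 and picks W; Labs Inc. would get 7.
- R1: Novax compares 7, 0, 6, 11, 2 and picks Y; Labs Inc. would get 5.
- R2: Novax compares 4, 0, 3, 11, 12 and picks Z; Labs Inc. would get 4.
- R3: Novax compares 1, 0, 11, 2, 2 and picks X; Labs Inc. would get 2.
- R4: Novax compares 2, 0, 5, 6, 9 and picks Z; Labs Inc. would get 10.
Labs Inc.'s induced payoffs are 7, 5, 4, 2, 10, so Labs Inc. commits to R4. Subgame-perfect outcome: (R4, Z) with payoffs (10, 9).

10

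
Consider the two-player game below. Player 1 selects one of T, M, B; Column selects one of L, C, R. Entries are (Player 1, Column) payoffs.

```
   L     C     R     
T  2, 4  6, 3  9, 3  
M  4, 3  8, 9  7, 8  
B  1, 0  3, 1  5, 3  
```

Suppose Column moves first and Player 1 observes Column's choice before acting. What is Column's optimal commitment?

C

Player 1 best-responds to each possible Column move:
- L: Player 1 compares 2, 4, 1 and picks M; Column would get 3.
- C: Player 1 compares 6, 8, 3 and picks M; Column would get 9.
- R: Player 1 compares 9, 7, 5 and picks T; Column would get 3.
Among 3, 9, 3, the best is 9 at C. Subgame-perfect outcome: (M, C) with payoffs (8, 9).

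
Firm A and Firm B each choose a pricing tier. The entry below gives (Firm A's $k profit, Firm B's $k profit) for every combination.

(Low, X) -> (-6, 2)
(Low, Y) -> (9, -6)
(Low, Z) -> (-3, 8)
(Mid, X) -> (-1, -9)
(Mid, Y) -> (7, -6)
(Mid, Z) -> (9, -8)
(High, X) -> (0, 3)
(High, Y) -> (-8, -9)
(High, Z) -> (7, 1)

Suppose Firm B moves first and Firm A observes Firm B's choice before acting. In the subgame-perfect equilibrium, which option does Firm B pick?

X

Solve by backward induction (Firm B leads).
- X: Firm A compares -6, -1, 0 and picks High; Firm B would get 3.
- Y: Firm A compares 9, 7, -8 and picks Low; Firm B would get -6.
- Z: Firm A compares -3, 9, 7 and picks Mid; Firm B would get -8.
Firm B's induced payoffs are 3, -6, -8, so Firm B commits to X. Subgame-perfect outcome: (High, X) with payoffs (0, 3).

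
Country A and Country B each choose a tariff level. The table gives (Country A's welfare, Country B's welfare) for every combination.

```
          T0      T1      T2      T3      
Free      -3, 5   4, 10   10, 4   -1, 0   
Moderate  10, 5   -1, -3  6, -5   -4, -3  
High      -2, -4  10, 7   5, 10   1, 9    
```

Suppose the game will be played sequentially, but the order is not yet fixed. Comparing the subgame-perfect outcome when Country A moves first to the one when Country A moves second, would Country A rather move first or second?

first

If Country A leads: Country B's best replies are Free→T1, Moderate→T0, High→T2; Country A's induced payoffs 4, 10, 5; outcome (Moderate, T0), payoffs (10, 5).
If Country B leads: Country A's best replies are T0→Moderate, T1→High, T2→Free, T3→High; Country B's induced payoffs 5, 7, 4, 9; outcome (High, T3), payoffs (1, 9).
Country A gets 10 moving first and 1 moving second, so Country A prefers to move first.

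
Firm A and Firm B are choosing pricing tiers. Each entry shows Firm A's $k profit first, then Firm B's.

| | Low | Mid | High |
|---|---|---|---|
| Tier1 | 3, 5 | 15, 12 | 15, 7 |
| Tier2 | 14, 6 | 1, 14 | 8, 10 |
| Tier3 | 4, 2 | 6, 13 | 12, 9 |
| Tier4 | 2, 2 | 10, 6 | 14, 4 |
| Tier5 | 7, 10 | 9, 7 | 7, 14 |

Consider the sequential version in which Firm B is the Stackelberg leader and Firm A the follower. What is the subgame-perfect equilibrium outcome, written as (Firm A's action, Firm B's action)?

Solve by backward induction (Firm B leads).
- Low → Firm A plays Tier2 (best of 3, 14, 4, 2, 7); Firm B gets 6.
- Mid → Firm A plays Tier1 (best of 15, 1, 6, 10, 9); Firm B gets 12.
- High → Firm A plays Tier1 (best of 15, 8, 12, 14, 7); Firm B gets 7.
Maximizing over 6, 12, 7, Firm B chooses Mid. Subgame-perfect outcome: (Tier1, Mid) with payoffs (15, 12).

(Tier1, Mid)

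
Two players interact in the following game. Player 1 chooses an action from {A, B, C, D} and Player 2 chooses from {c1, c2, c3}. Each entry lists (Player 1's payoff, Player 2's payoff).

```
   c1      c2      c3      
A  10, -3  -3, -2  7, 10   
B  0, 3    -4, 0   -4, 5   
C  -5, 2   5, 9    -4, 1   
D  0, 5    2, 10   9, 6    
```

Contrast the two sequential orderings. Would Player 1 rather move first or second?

first

If Player 1 leads: Player 2's best replies are A→c3, B→c3, C→c2, D→c2; Player 1's induced payoffs 7, -4, 5, 2; outcome (A, c3), payoffs (7, 10).
If Player 2 leads: Player 1's best replies are c1→A, c2→C, c3→D; Player 2's induced payoffs -3, 9, 6; outcome (C, c2), payoffs (5, 9).
Player 1 gets 7 moving first and 5 moving second, so Player 1 prefers to move first.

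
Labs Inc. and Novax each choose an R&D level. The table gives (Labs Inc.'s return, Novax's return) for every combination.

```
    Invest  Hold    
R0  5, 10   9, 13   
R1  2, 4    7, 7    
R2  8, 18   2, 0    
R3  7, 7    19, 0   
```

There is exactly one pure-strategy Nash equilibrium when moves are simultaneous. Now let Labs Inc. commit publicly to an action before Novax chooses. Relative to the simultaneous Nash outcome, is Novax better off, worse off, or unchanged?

Backward induction with Labs Inc. moving first.
- R0: BR = Hold, leader payoff 9.
- R1: BR = Hold, leader payoff 7.
- R2: BR = Invest, leader payoff 8.
- R3: BR = Invest, leader payoff 7.
Among 9, 7, 8, 7, the best is 9 at R0. Subgame-perfect outcome: (R0, Hold) with payoffs (9, 13).
Under simultaneous play:
Labs Inc.'s best replies: Invest→R2; Hold→R3.
Novax's best replies: R0→Hold; R1→Hold; R2→Invest; R3→Invest.
The unique mutual best reply is (R2, Invest), giving (8, 18).
Novax earns 13 sequentially versus 18 at the Nash outcome: worse off.

worse off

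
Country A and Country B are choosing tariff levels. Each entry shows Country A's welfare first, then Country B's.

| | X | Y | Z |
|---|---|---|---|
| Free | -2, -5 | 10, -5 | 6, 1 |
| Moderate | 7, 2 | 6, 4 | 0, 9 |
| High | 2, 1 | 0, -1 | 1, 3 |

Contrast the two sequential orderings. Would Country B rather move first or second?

first

If Country A leads: Country B's best replies are Free→Z, Moderate→Z, High→Z; Country A's induced payoffs 6, 0, 1; outcome (Free, Z), payoffs (6, 1).
If Country B leads: Country A's best replies are X→Moderate, Y→Free, Z→Free; Country B's induced payoffs 2, -5, 1; outcome (Moderate, X), payoffs (7, 2).
Country B gets 2 moving first and 1 moving second, so Country B prefers to move first.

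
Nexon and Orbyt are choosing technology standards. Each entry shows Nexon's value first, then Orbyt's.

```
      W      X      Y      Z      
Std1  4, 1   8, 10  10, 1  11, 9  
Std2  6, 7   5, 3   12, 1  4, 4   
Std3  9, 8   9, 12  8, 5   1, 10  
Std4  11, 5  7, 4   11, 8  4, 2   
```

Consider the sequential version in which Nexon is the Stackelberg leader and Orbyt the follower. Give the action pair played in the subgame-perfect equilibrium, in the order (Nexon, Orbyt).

Work backward from Orbyt's decision.
- Std1 → Orbyt plays X (best of 1, 10, 1, 9); Nexon gets 8.
- Std2 → Orbyt plays W (best of 7, 3, 1, 4); Nexon gets 6.
- Std3 → Orbyt plays X (best of 8, 12, 5, 10); Nexon gets 9.
- Std4 → Orbyt plays Y (best of 5, 4, 8, 2); Nexon gets 11.
Among 8, 6, 9, 11, the best is 11 at Std4. Subgame-perfect outcome: (Std4, Y) with payoffs (11, 8).

(Std4, Y)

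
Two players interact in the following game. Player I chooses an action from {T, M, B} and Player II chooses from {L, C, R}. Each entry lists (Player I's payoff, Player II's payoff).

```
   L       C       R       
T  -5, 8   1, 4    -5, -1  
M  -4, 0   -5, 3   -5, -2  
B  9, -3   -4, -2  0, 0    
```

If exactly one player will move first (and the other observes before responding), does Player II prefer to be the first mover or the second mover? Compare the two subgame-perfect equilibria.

If Player I leads: Player II's best replies are T→L, M→C, B→R; Player I's induced payoffs -5, -5, 0; outcome (B, R), payoffs (0, 0).
If Player II leads: Player I's best replies are L→B, C→T, R→B; Player II's induced payoffs -3, 4, 0; outcome (T, C), payoffs (1, 4).
Player II gets 4 moving first and 0 moving second, so Player II prefers to move first.

first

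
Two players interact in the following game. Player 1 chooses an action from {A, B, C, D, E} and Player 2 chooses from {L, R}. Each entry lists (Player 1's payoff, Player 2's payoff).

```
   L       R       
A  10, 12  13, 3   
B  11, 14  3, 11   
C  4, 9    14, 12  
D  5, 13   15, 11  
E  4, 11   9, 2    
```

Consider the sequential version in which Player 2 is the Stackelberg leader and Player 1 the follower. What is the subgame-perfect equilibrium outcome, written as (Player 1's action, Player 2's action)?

Solve by backward induction (Player 2 leads).
- L: BR = B, leader payoff 14.
- R: BR = D, leader payoff 11.
Maximizing over 14, 11, Player 2 chooses L. Subgame-perfect outcome: (B, L) with payoffs (11, 14).

(B, L)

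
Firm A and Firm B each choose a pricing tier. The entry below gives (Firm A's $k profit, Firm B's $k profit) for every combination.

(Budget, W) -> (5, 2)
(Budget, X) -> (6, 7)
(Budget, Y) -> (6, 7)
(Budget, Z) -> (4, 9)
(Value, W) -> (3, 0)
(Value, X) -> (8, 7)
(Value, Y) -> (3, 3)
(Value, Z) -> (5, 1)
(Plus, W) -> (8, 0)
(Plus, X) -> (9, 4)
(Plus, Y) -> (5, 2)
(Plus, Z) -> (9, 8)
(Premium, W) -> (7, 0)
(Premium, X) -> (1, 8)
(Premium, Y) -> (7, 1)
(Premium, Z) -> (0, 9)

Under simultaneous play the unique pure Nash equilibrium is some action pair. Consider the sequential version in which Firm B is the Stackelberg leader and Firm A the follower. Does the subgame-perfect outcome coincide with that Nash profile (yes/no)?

yes

Backward induction with Firm B moving first.
- W: BR = Plus, leader payoff 0.
- X: BR = Plus, leader payoff 4.
- Y: BR = Premium, leader payoff 1.
- Z: BR = Plus, leader payoff 8.
Maximizing over 0, 4, 1, 8, Firm B chooses Z. Subgame-perfect outcome: (Plus, Z) with payoffs (9, 8).
For the simultaneous game, intersect best replies.
Firm A's best replies: W→Plus; X→Plus; Y→Premium; Z→Plus.
Firm B's best replies: Budget→Z; Value→X; Plus→Z; Premium→Z.
The unique mutual best reply is (Plus, Z), giving (9, 8).
Sequential outcome (Plus, Z) coincides with the Nash profile (Plus, Z).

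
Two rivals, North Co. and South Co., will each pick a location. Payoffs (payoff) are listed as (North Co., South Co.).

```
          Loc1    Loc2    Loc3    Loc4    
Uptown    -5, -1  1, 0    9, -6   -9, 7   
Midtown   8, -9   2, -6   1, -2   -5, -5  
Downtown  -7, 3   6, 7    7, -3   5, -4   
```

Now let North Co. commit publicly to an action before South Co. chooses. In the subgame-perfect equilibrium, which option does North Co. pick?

Work backward from South Co.'s decision.
- Uptown: South Co. compares -1, 0, -6, 7 and picks Loc4; North Co. would get -9.
- Midtown: South Co. compares -9, -6, -2, -5 and picks Loc3; North Co. would get 1.
- Downtown: South Co. compares 3, 7, -3, -4 and picks Loc2; North Co. would get 6.
North Co.'s induced payoffs are -9, 1, 6, so North Co. commits to Downtown. Subgame-perfect outcome: (Downtown, Loc2) with payoffs (6, 7).

Downtown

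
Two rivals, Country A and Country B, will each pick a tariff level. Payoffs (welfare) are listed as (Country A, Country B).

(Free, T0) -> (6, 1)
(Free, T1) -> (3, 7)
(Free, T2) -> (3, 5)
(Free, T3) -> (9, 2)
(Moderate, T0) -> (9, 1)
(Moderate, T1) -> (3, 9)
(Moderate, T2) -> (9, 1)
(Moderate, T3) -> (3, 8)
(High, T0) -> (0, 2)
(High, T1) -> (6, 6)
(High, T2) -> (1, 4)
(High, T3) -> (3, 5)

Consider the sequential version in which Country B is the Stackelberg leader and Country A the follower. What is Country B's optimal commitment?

T1

Solve by backward induction (Country B leads).
- T0 → Country A plays Moderate (best of 6, 9, 0); Country B gets 1.
- T1 → Country A plays High (best of 3, 3, 6); Country B gets 6.
- T2 → Country A plays Moderate (best of 3, 9, 1); Country B gets 1.
- T3 → Country A plays Free (best of 9, 3, 3); Country B gets 2.
Maximizing over 1, 6, 1, 2, Country B chooses T1. Subgame-perfect outcome: (High, T1) with payoffs (6, 6).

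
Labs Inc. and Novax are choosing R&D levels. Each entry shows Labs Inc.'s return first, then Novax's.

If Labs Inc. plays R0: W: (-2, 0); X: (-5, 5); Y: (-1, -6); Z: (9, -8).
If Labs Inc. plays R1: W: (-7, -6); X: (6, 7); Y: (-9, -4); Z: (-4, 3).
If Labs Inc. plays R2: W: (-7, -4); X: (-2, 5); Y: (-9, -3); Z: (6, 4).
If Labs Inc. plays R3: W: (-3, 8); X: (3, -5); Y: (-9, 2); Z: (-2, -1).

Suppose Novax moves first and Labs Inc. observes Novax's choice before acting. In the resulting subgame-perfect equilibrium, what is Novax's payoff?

Work backward from Labs Inc.'s decision.
- W → Labs Inc. plays R0 (best of -2, -7, -7, -3); Novax gets 0.
- X → Labs Inc. plays R1 (best of -5, 6, -2, 3); Novax gets 7.
- Y → Labs Inc. plays R0 (best of -1, -9, -9, -9); Novax gets -6.
- Z → Labs Inc. plays R0 (best of 9, -4, 6, -2); Novax gets -8.
Novax's induced payoffs are 0, 7, -6, -8, so Novax commits to X. Subgame-perfect outcome: (R1, X) with payoffs (6, 7).

7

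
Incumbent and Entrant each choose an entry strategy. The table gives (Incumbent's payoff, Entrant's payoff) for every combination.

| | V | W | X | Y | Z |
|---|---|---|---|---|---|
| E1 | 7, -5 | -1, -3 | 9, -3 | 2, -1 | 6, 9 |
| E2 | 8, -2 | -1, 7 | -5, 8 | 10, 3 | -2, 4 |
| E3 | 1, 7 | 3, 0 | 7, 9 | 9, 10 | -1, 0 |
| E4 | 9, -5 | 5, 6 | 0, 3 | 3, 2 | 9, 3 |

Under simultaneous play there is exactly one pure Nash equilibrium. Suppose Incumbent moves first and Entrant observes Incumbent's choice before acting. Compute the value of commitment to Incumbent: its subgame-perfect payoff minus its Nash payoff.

4

Solve by backward induction (Incumbent leads).
- E1: BR = Z, leader payoff 6.
- E2: BR = X, leader payoff -5.
- E3: BR = Y, leader payoff 9.
- E4: BR = W, leader payoff 5.
Maximizing over 6, -5, 9, 5, Incumbent chooses E3. Subgame-perfect outcome: (E3, Y) with payoffs (9, 10).
Now find the simultaneous Nash equilibrium.
Incumbent's best replies: V→E4; W→E4; X→E1; Y→E2; Z→E4.
Entrant's best replies: E1→Z; E2→X; E3→Y; E4→W.
The unique mutual best reply is (E4, W), giving (5, 6).
Incumbent's commitment gain: 9 − 5 = 4.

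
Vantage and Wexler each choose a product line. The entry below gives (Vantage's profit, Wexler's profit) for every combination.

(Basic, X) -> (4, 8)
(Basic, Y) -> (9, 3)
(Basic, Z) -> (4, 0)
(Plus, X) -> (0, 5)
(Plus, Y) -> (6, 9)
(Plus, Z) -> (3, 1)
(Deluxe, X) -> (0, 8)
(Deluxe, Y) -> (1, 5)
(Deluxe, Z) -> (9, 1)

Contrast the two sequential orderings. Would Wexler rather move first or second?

If Vantage leads: Wexler's best replies are Basic→X, Plus→Y, Deluxe→X; Vantage's induced payoffs 4, 6, 0; outcome (Plus, Y), payoffs (6, 9).
If Wexler leads: Vantage's best replies are X→Basic, Y→Basic, Z→Deluxe; Wexler's induced payoffs 8, 3, 1; outcome (Basic, X), payoffs (4, 8).
Wexler gets 8 moving first and 9 moving second, so Wexler prefers to move second.

second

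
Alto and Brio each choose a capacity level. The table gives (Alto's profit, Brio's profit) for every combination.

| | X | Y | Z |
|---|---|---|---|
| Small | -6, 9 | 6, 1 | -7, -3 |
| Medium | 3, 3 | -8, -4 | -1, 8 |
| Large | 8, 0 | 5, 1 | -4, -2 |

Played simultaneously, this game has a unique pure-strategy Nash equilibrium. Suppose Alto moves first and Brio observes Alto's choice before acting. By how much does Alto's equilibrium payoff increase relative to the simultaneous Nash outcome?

6

Backward induction with Alto moving first.
- Small: Brio compares 9, 1, -3 and picks X; Alto would get -6.
- Medium: Brio compares 3, -4, 8 and picks Z; Alto would get -1.
- Large: Brio compares 0, 1, -2 and picks Y; Alto would get 5.
Alto's induced payoffs are -6, -1, 5, so Alto commits to Large. Subgame-perfect outcome: (Large, Y) with payoffs (5, 1).
Under simultaneous play:
Alto's best replies: X→Large; Y→Small; Z→Medium.
Brio's best replies: Small→X; Medium→Z; Large→Y.
The unique mutual best reply is (Medium, Z), giving (-1, 8).
Alto's commitment gain: 5 − -1 = 6.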